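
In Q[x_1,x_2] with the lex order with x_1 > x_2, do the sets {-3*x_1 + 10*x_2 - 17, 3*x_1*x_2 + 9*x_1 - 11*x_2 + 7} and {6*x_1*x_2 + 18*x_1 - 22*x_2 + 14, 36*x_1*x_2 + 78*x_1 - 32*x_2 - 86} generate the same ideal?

Yes, the ideals are equal.

Since reduced Gröbner bases are canonical representatives of ideals under a given ordering, it suffices to compute and compare them.
Buchberger on the first generating set:
f_1 = -3*x_1 + 10*x_2 - 17, LT = x_1.
f_2 = 3*x_1*x_2 + 9*x_1 - 11*x_2 + 7, LT = x_1*x_2.

S(f_1,f_2): lcm = x_1*x_2. S = -3*x_1 - 10/3*x_2**2 + 28/3*x_2 - 7/3.
  reduce S modulo (f_1, f_2):
  remainder -10/3*x_2**2 - 2/3*x_2 + 44/3 ≠ 0; add g_3 = -10/3*x_2**2 - 2/3*x_2 + 44/3 to the basis.

The other S-polynomials (S(f_1,g_3), S(f_2,g_3)) all reduce to 0 modulo the current basis, so we have a Gröbner basis.
Inter-reduce: drop elements whose leading term is divisible by another's, tail-reduce, and make monic.
Reduced Gröbner basis: {x_1 - 10/3*x_2 + 17/3, x_2**2 + 1/5*x_2 - 22/5}.

Buchberger on the second generating set:
h_1 = 6*x_1*x_2 + 18*x_1 - 22*x_2 + 14, LT = x_1*x_2.
h_2 = 36*x_1*x_2 + 78*x_1 - 32*x_2 - 86, LT = x_1*x_2.

S(h_1,h_2): lcm = x_1*x_2. S = 5/6*x_1 - 25/9*x_2 + 85/18.
  reduce S modulo (h_1, h_2):
  remainder 5/6*x_1 - 25/9*x_2 + 85/18 ≠ 0; add k_3 = 5/6*x_1 - 25/9*x_2 + 85/18 to the basis.

S(h_1,k_3): lcm = x_1*x_2. S = 3*x_1 + 10/3*x_2**2 - 28/3*x_2 + 7/3.
  reduce S modulo (h_1, h_2, k_3):
  remainder 10/3*x_2**2 + 2/3*x_2 - 44/3 ≠ 0; add k_4 = 10/3*x_2**2 + 2/3*x_2 - 44/3 to the basis.

The other S-polynomials (S(h_2,k_3), S(h_1,k_4), S(h_2,k_4), S(k_3,k_4)) all reduce to 0 modulo the current basis, so we have a Gröbner basis.
Inter-reduce: drop elements whose leading term is divisible by another's, tail-reduce, and make monic.
Reduced Gröbner basis: {x_1 - 10/3*x_2 + 17/3, x_2**2 + 1/5*x_2 - 22/5}.

Same reduced basis, so the two generating sets span the same ideal.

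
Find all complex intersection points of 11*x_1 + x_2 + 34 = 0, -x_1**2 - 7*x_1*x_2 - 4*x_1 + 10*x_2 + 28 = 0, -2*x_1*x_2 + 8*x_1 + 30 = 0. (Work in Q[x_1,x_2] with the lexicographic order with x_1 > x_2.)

Compute a lex Gröbner basis by Buchberger's algorithm.
f_1 = 11*x_1 + x_2 + 34, LT = x_1.
f_2 = -x_1**2 - 7*x_1*x_2 - 4*x_1 + 10*x_2 + 28, LT = x_1**2.
f_3 = -2*x_1*x_2 + 8*x_1 + 30, LT = x_1*x_2.

S(f_1,f_2): lcm = x_1**2. S = -76/11*x_1*x_2 - 10/11*x_1 + 10*x_2 + 28.
  leading term x_1*x_2: subtract (-76/121*x_2)·f_1 from -76/11*x_1*x_2 - 10/11*x_1 + 10*x_2 + 28 → -10/11*x_1 + 76/121*x_2**2 + 3794/121*x_2 + 28
  leading term x_1: subtract (-10/121)·f_1 from -10/11*x_1 + 76/121*x_2**2 + 3794/121*x_2 + 28 → 76/121*x_2**2 + 3804/121*x_2 + 3728/121
  leading term x_2**2: no divisor's leading term divides it; move 76/121*x_2**2 to the remainder.
  leading term x_2: no divisor's leading term divides it; move 3804/121*x_2 to the remainder.
  leading term 1: no divisor's leading term divides it; move 3728/121 to the remainder.
  remainder 76/121*x_2**2 + 3804/121*x_2 + 3728/121 ≠ 0; add h_4 = 76/121*x_2**2 + 3804/121*x_2 + 3728/121 to the basis.

S(f_1,f_3): lcm = x_1*x_2. S = 4*x_1 + 1/11*x_2**2 + 34/11*x_2 + 15.
  leading term x_1: subtract (4/11)·f_1 from 4*x_1 + 1/11*x_2**2 + 34/11*x_2 + 15 → 1/11*x_2**2 + 30/11*x_2 + 29/11
  leading term x_2**2: subtract (11/76)·h_4 from 1/11*x_2**2 + 30/11*x_2 + 29/11 → -381/209*x_2 - 381/209
  leading term x_2: no divisor's leading term divides it; move -381/209*x_2 to the remainder.
  leading term 1: no divisor's leading term divides it; move -381/209 to the remainder.
  remainder -381/209*x_2 - 381/209 ≠ 0; add h_5 = -381/209*x_2 - 381/209 to the basis.

The other S-polynomials (S(f_2,f_3), S(f_1,h_4), S(f_2,h_4), S(f_3,h_4), S(f_1,h_5), S(f_2,h_5), S(f_3,h_5), S(h_4,h_5)) all reduce to 0 modulo the current basis, so we have a Gröbner basis.
Inter-reduce: drop elements whose leading term is divisible by another's, tail-reduce, and make monic.
Reduced Gröbner basis: {x_1 + 3, x_2 + 1}.

Elimination: the polynomial x_2 + 1 lies in the elimination ideal for x_2, so x_2 ∈ {-1}. For each such x_2, the remaining basis elements (now univariate) give the rest of the solution.
  x_2 = -1: the earlier basis element becomes x_1 + 3 = 0, giving x_1 = -3 — point (-3, -1).
Check: every point annihilates each of the original generators.

{(-3, -1)}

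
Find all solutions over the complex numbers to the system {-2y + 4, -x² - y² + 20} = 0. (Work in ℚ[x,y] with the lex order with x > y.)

Compute a lex Gröbner basis by Buchberger's algorithm.
f_1 = -2y + 4, LT = y.
f_2 = -x² - y² + 20, LT = x².

The S-polynomials (S(f_1,f_2)) all reduce to 0 modulo the current basis, so we have a Gröbner basis.
Inter-reduce: drop elements whose leading term is divisible by another's, tail-reduce, and make monic.
Reduced Gröbner basis: {x² - 16, y - 2}.

A lex Gröbner basis eliminates variables successively. Here y - 2 depends only on y, with roots {2}; lifting each root through the earlier basis elements recovers the full solutions.
  y = 2: the earlier basis element becomes x² - 16 = 0, giving x = -4, 4 — points (-4, 2), (4, 2).

{(-4, 2), (4, 2)}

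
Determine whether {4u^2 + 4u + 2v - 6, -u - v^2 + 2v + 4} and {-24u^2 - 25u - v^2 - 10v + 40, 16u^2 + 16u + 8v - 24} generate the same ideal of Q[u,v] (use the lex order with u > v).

Yes, the ideals are equal.

Since reduced Gröbner bases are canonical representatives of ideals under a given ordering, it suffices to compute and compare them.
Buchberger on the first generating set:
f_1 = 4u^2 + 4u + 2v - 6, LT = u^2.
f_2 = -u - v^2 + 2v + 4, LT = u.

S(f_1,f_2): lcm = u^2. S = -uv^2 + 2uv + 5u + 1/2v - 3/2.
  leading term uv^2: subtract (v^2)·f_2 from -uv^2 + 2uv + 5u + 1/2v - 3/2 → 2uv + 5u + v^4 - 2v^3 - 4v^2 + 1/2v - 3/2
  leading term uv: subtract (-2v)·f_2 from 2uv + 5u + v^4 - 2v^3 - 4v^2 + 1/2v - 3/2 → 5u + v^4 - 4v^3 + 17/2v - 3/2
  leading term u: subtract (-5)·f_2 from 5u + v^4 - 4v^3 + 17/2v - 3/2 → v^4 - 4v^3 - 5v^2 + 37/2v + 37/2
  leading term v^4: no divisor's leading term divides it; move v^4 to the remainder.
  leading term v^3: no divisor's leading term divides it; move -4v^3 to the remainder.
  leading term v^2: no divisor's leading term divides it; move -5v^2 to the remainder.
  leading term v: no divisor's leading term divides it; move 37/2v to the remainder.
  leading term 1: no divisor's leading term divides it; move 37/2 to the remainder.
  remainder v^4 - 4v^3 - 5v^2 + 37/2v + 37/2 ≠ 0; add g_3 = v^4 - 4v^3 - 5v^2 + 37/2v + 37/2 to the basis.

The other S-polynomials (S(f_1,g_3), S(f_2,g_3)) all reduce to 0 modulo the current basis, so we have a Gröbner basis.
Inter-reduce: drop elements whose leading term is divisible by another's, tail-reduce, and make monic.
Reduced Gröbner basis: {u + v^2 - 2v - 4, v^4 - 4v^3 - 5v^2 + 37/2v + 37/2}.

Buchberger on the second generating set:
h_1 = -24u^2 - 25u - v^2 - 10v + 40, LT = u^2.
h_2 = 16u^2 + 16u + 8v - 24, LT = u^2.

S(h_1,h_2): lcm = u^2. S = 1/24u + 1/24v^2 - 1/12v - 1/6.
  leading term u: no divisor's leading term divides it; move 1/24u to the remainder.
  leading term v^2: no divisor's leading term divides it; move 1/24v^2 to the remainder.
  leading term v: no divisor's leading term divides it; move -1/12v to the remainder.
  leading term 1: no divisor's leading term divides it; move -1/6 to the remainder.
  remainder 1/24u + 1/24v^2 - 1/12v - 1/6 ≠ 0; add k_3 = 1/24u + 1/24v^2 - 1/12v - 1/6 to the basis.

S(h_1,k_3): lcm = u^2. S = -uv^2 + 2uv + 121/24u + 1/24v^2 + 5/12v - 5/3.
  leading term uv^2: subtract (-24v^2)·k_3 from -uv^2 + 2uv + 121/24u + 1/24v^2 + 5/12v - 5/3 → 2uv + 121/24u + v^4 - 2v^3 - 95/24v^2 + 5/12v - 5/3
  leading term uv: subtract (48v)·k_3 from 2uv + 121/24u + v^4 - 2v^3 - 95/24v^2 + 5/12v - 5/3 → 121/24u + v^4 - 4v^3 + 1/24v^2 + 101/12v - 5/3
  leading term u: subtract (121)·k_3 from 121/24u + v^4 - 4v^3 + 1/24v^2 + 101/12v - 5/3 → v^4 - 4v^3 - 5v^2 + 37/2v + 37/2
  leading term v^4: no divisor's leading term divides it; move v^4 to the remainder.
  leading term v^3: no divisor's leading term divides it; move -4v^3 to the remainder.
  leading term v^2: no divisor's leading term divides it; move -5v^2 to the remainder.
  leading term v: no divisor's leading term divides it; move 37/2v to the remainder.
  leading term 1: no divisor's leading term divides it; move 37/2 to the remainder.
  remainder v^4 - 4v^3 - 5v^2 + 37/2v + 37/2 ≠ 0; add k_4 = v^4 - 4v^3 - 5v^2 + 37/2v + 37/2 to the basis.

The other S-polynomials (S(h_2,k_3), S(h_1,k_4), S(h_2,k_4), S(k_3,k_4)) all reduce to 0 modulo the current basis, so we have a Gröbner basis.
Inter-reduce: drop elements whose leading term is divisible by another's, tail-reduce, and make monic.
Reduced Gröbner basis: {u + v^2 - 2v - 4, v^4 - 4v^3 - 5v^2 + 37/2v + 37/2}.

These coincide, so the ideals are equal.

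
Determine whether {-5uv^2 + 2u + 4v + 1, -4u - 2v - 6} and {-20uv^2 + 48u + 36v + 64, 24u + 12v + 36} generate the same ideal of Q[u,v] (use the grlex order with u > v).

Yes, the ideals are equal.

Equality of ideals is decidable: compute both reduced Gröbner bases (unique for the ordering) and check whether they agree.
Buchberger on the first generating set:
f_1 = -5uv^2 + 2u + 4v + 1, LT = uv^2.
f_2 = -4u - 2v - 6, LT = u.

S(f_1,f_2): lcm = uv^2. S = -1/2v^3 - 3/2v^2 - 2/5u - 4/5v - 1/5.
  leading term v^3: no divisor's leading term divides it; move -1/2v^3 to the remainder.
  leading term v^2: no divisor's leading term divides it; move -3/2v^2 to the remainder.
  leading term u: subtract (1/10)·f_2 from -2/5u - 4/5v - 1/5 → -3/5v + 2/5
  leading term v: no divisor's leading term divides it; move -3/5v to the remainder.
  leading term 1: no divisor's leading term divides it; move 2/5 to the remainder.
  remainder -1/2v^3 - 3/2v^2 - 3/5v + 2/5 ≠ 0; add g_3 = -1/2v^3 - 3/2v^2 - 3/5v + 2/5 to the basis.

S(f_1,g_3): lcm = uv^3. S = -3uv^2 - 8/5uv - 4/5v^2 + 4/5u - 1/5v.
  leading term uv^2: subtract (3/5)·f_1 from -3uv^2 - 8/5uv - 4/5v^2 + 4/5u - 1/5v → -8/5uv - 4/5v^2 - 2/5u - 13/5v - 3/5
  leading term uv: subtract (2/5v)·f_2 from -8/5uv - 4/5v^2 - 2/5u - 13/5v - 3/5 → -2/5u - 1/5v - 3/5
  leading term u: subtract (1/10)·f_2 from -2/5u - 1/5v - 3/5 → 0
  remainder 0.

S(f_2,g_3): leading monomials are coprime, so the S-polynomial reduces to 0 (Buchberger's first criterion).
Every S-polynomial of the final basis reduces to 0, so we have a Gröbner basis.
Inter-reduce: drop elements whose leading term is divisible by another's, tail-reduce, and make monic.
Reduced Gröbner basis: {v^3 + 3v^2 + 6/5v - 4/5, u + 1/2v + 3/2}.

Buchberger on the second generating set:
h_1 = -20uv^2 + 48u + 36v + 64, LT = uv^2.
h_2 = 24u + 12v + 36, LT = u.

S(h_1,h_2): lcm = uv^2. S = -1/2v^3 - 3/2v^2 - 12/5u - 9/5v - 16/5.
  leading term v^3: no divisor's leading term divides it; move -1/2v^3 to the remainder.
  leading term v^2: no divisor's leading term divides it; move -3/2v^2 to the remainder.
  leading term u: subtract (-1/10)·h_2 from -12/5u - 9/5v - 16/5 → -3/5v + 2/5
  leading term v: no divisor's leading term divides it; move -3/5v to the remainder.
  leading term 1: no divisor's leading term divides it; move 2/5 to the remainder.
  remainder -1/2v^3 - 3/2v^2 - 3/5v + 2/5 ≠ 0; add k_3 = -1/2v^3 - 3/2v^2 - 3/5v + 2/5 to the basis.

S(h_1,k_3): lcm = uv^3. S = -3uv^2 - 18/5uv - 9/5v^2 + 4/5u - 16/5v.
  leading term uv^2: subtract (3/20)·h_1 from -3uv^2 - 18/5uv - 9/5v^2 + 4/5u - 16/5v → -18/5uv - 9/5v^2 - 32/5u - 43/5v - 48/5
  leading term uv: subtract (-3/20v)·h_2 from -18/5uv - 9/5v^2 - 32/5u - 43/5v - 48/5 → -32/5u - 16/5v - 48/5
  leading term u: subtract (-4/15)·h_2 from -32/5u - 16/5v - 48/5 → 0
  remainder 0.

S(h_2,k_3): leading monomials are coprime, so the S-polynomial reduces to 0 (Buchberger's first criterion).
Every S-polynomial of the final basis reduces to 0, so we have a Gröbner basis.
Inter-reduce: drop elements whose leading term is divisible by another's, tail-reduce, and make monic.
Reduced Gröbner basis: {v^3 + 3v^2 + 6/5v - 4/5, u + 1/2v + 3/2}.

These coincide, so the ideals are equal.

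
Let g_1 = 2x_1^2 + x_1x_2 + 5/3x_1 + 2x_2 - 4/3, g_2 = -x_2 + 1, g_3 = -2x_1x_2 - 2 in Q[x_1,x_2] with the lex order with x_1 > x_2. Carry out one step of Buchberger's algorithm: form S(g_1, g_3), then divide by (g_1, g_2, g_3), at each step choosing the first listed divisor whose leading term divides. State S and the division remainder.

lcm(LM(g_1), LM(g_3)) = x_1^2x_2.
S = (lcm/LT(g_1))·g_1 − (lcm/LT(g_3))·g_3 = 1/2x_1x_2^2 + 5/6x_1x_2 - x_1 + x_2^2 - 2/3x_2.
Reduce S modulo (g_1, g_2, g_3) in that order:
  leading term x_1x_2^2: subtract (-1/2x_1x_2)·g_2 from 1/2x_1x_2^2 + 5/6x_1x_2 - x_1 + x_2^2 - 2/3x_2 → 4/3x_1x_2 - x_1 + x_2^2 - 2/3x_2
  leading term x_1x_2: subtract (-4/3x_1)·g_2 from 4/3x_1x_2 - x_1 + x_2^2 - 2/3x_2 → 1/3x_1 + x_2^2 - 2/3x_2
  leading term x_1: no divisor's leading term divides it; move 1/3x_1 to the remainder.
  leading term x_2^2: subtract (-x_2)·g_2 from x_2^2 - 2/3x_2 → 1/3x_2
  leading term x_2: subtract (-1/3)·g_2 from 1/3x_2 → 1/3
  leading term 1: no divisor's leading term divides it; move 1/3 to the remainder.
The remainder 1/3x_1 + 1/3 is nonzero, so it would be added as the next basis element.

S(g_1, g_3) = 1/2x_1x_2^2 + 5/6x_1x_2 - x_1 + x_2^2 - 2/3x_2; remainder on division = 1/3x_1 + 1/3.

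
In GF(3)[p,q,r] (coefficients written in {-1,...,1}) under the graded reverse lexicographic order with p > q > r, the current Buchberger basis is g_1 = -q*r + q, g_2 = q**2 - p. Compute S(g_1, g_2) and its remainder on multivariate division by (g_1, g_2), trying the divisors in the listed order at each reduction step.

S(g_1, g_2) = -q**2 + p*r; remainder on division = p*r - p.

lcm(LM(g_1), LM(g_2)) = q**2*r.
S = (lcm/LT(g_1))·g_1 − (lcm/LT(g_2))·g_2 = -q**2 + p*r.
Reduce S modulo (g_1, g_2) in that order:
  leading term q**2: subtract (-1)·g_2 from -q**2 + p*r → p*r - p
  leading term p*r: no divisor's leading term divides it; move p*r to the remainder.
  leading term p: no divisor's leading term divides it; move -p to the remainder.
The remainder p*r - p is nonzero, so it would be added as the next basis element.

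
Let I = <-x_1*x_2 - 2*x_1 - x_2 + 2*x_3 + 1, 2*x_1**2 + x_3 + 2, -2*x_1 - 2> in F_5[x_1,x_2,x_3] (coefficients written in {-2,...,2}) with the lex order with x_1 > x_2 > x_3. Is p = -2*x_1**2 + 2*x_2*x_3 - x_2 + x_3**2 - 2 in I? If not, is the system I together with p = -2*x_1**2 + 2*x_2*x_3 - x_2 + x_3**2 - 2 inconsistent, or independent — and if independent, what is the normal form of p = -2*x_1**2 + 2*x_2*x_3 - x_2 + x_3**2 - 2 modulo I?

-2*x_1**2 + 2*x_2*x_3 - x_2 + x_3**2 - 2 is independent of I; its normal form modulo I is x_2 + 2.

First compute the reduced Gröbner basis of I by Buchberger's algorithm.
f_1 = -x_1*x_2 - 2*x_1 - x_2 + 2*x_3 + 1, LT = x_1*x_2.
f_2 = 2*x_1**2 + x_3 + 2, LT = x_1**2.
f_3 = -2*x_1 - 2, LT = x_1.

S(f_1,f_2): lcm = x_1**2*x_2. S = 2*x_1**2 + x_1*x_2 - 2*x_1*x_3 - x_1 + 2*x_2*x_3 - x_2.
  leading term x_1**2: subtract (1)·f_2 from 2*x_1**2 + x_1*x_2 - 2*x_1*x_3 - x_1 + 2*x_2*x_3 - x_2 → x_1*x_2 - 2*x_1*x_3 - x_1 + 2*x_2*x_3 - x_2 - x_3 - 2
  leading term x_1*x_2: subtract (-1)·f_1 from x_1*x_2 - 2*x_1*x_3 - x_1 + 2*x_2*x_3 - x_2 - x_3 - 2 → -2*x_1*x_3 + 2*x_1 + 2*x_2*x_3 - 2*x_2 + x_3 - 1
  leading term x_1*x_3: subtract (x_3)·f_3 from -2*x_1*x_3 + 2*x_1 + 2*x_2*x_3 - 2*x_2 + x_3 - 1 → 2*x_1 + 2*x_2*x_3 - 2*x_2 - 2*x_3 - 1
  leading term x_1: subtract (-1)·f_3 from 2*x_1 + 2*x_2*x_3 - 2*x_2 - 2*x_3 - 1 → 2*x_2*x_3 - 2*x_2 - 2*x_3 + 2
  leading term x_2*x_3: no divisor's leading term divides it; move 2*x_2*x_3 to the remainder.
  leading term x_2: no divisor's leading term divides it; move -2*x_2 to the remainder.
  leading term x_3: no divisor's leading term divides it; move -2*x_3 to the remainder.
  leading term 1: no divisor's leading term divides it; move 2 to the remainder.
  remainder 2*x_2*x_3 - 2*x_2 - 2*x_3 + 2 ≠ 0; add h_4 = 2*x_2*x_3 - 2*x_2 - 2*x_3 + 2 to the basis.

S(f_1,f_3): lcm = x_1*x_2. S = 2*x_1 - 2*x_3 - 1.
  leading term x_1: subtract (-1)·f_3 from 2*x_1 - 2*x_3 - 1 → -2*x_3 + 2
  leading term x_3: no divisor's leading term divides it; move -2*x_3 to the remainder.
  leading term 1: no divisor's leading term divides it; move 2 to the remainder.
  remainder -2*x_3 + 2 ≠ 0; add h_5 = -2*x_3 + 2 to the basis.

The other S-polynomials (S(f_2,f_3), S(f_1,h_4), S(f_2,h_4), S(f_3,h_4), S(f_1,h_5), S(f_2,h_5), S(f_3,h_5), S(h_4,h_5)) all reduce to 0 modulo the current basis, so we have a Gröbner basis.
Inter-reduce: drop elements whose leading term is divisible by another's, tail-reduce, and make monic.
Reduced Gröbner basis: {x_1 + 1, x_3 - 1}.
Label its elements g_1 = x_1 + 1, g_2 = x_3 - 1.

Reduce p = -2*x_1**2 + 2*x_2*x_3 - x_2 + x_3**2 - 2 modulo G:
  leading term x_1**2: subtract (-2*x_1)·g_1 from -2*x_1**2 + 2*x_2*x_3 - x_2 + x_3**2 - 2 → 2*x_1 + 2*x_2*x_3 - x_2 + x_3**2 - 2
  leading term x_1: subtract (2)·g_1 from 2*x_1 + 2*x_2*x_3 - x_2 + x_3**2 - 2 → 2*x_2*x_3 - x_2 + x_3**2 + 1
  leading term x_2*x_3: subtract (2*x_2)·g_2 from 2*x_2*x_3 - x_2 + x_3**2 + 1 → x_2 + x_3**2 + 1
  leading term x_2: no divisor's leading term divides it; move x_2 to the remainder.
  leading term x_3**2: subtract (x_3)·g_2 from x_3**2 + 1 → x_3 + 1
  leading term x_3: subtract (1)·g_2 from x_3 + 1 → 2
  leading term 1: no divisor's leading term divides it; move 2 to the remainder.
  normal form = x_2 + 2.
The normal form is nonzero, so p ∉ I. Since p minus its normal form lies in I, I + (p) = I + (r) where r = x_2 + 2; decide whether this ideal is the whole ring.
Run Buchberger on G together with r (pairs among the g_i already reduce to 0 since G is a Gröbner basis):
g_1 = x_1 + 1, LT = x_1.
g_2 = x_3 - 1, LT = x_3.
r = x_2 + 2, LT = x_2.

The S-polynomials (S(g_1,g_2), S(g_1,r), S(g_2,r)) all reduce to 0 modulo the current basis, so we have a Gröbner basis.
Inter-reduce: drop elements whose leading term is divisible by another's, tail-reduce, and make monic.
Reduced Gröbner basis: {x_1 + 1, x_2 + 2, x_3 - 1}.
The reduced Gröbner basis of I + (p) is {x_1 + 1, x_2 + 2, x_3 - 1} ≠ {1}, a proper ideal, so the enlarged system stays consistent: p is independent of I, with normal form x_2 + 2.

Ideal membership is decidable via reduction modulo a Gröbner basis.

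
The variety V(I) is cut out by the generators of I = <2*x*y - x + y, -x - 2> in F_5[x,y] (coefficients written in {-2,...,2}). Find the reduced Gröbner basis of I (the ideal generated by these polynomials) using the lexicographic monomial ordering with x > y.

f_1 = 2*x*y - x + y, LT = x*y.
f_2 = -x - 2, LT = x.

S(f_1,f_2): lcm = x*y. S = 2*x + y.
  leading term x: subtract (-2)·f_2 from 2*x + y → y + 1
  leading term y: no divisor's leading term divides it; move y to the remainder.
  leading term 1: no divisor's leading term divides it; move 1 to the remainder.
  remainder y + 1 ≠ 0; add g_3 = y + 1 to the basis.

The other S-polynomials (S(f_1,g_3), S(f_2,g_3)) all reduce to 0 modulo the current basis, so we have a Gröbner basis.
Inter-reduce: drop elements whose leading term is divisible by another's, tail-reduce, and make monic.

G = {x + 2, y + 1}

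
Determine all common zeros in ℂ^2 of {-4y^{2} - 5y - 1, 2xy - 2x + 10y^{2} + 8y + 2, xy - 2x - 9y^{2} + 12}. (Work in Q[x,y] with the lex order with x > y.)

Compute a lex Gröbner basis by Buchberger's algorithm.
f_1 = -4y^{2} - 5y - 1, LT = y^{2}.
f_2 = 2xy - 2x + 10y^{2} + 8y + 2, LT = xy.
f_3 = xy - 2x - 9y^{2} + 12, LT = xy.

S(f_1,f_2): lcm = xy^{2}. S = \tfrac{9}{4}xy + \tfrac{1}{4}x - 5y^{3} - 4y^{2} - y.
  leading term xy: subtract (\tfrac{9}{8})·f_2 from \tfrac{9}{4}xy + \tfrac{1}{4}x - 5y^{3} - 4y^{2} - y → \tfrac{5}{2}x - 5y^{3} - \tfrac{61}{4}y^{2} - 10y - \tfrac{9}{4}
  leading term x: no divisor's leading term divides it; move \tfrac{5}{2}x to the remainder.
  leading term y^{3}: subtract (\tfrac{5}{4}y)·f_1 from -5y^{3} - \tfrac{61}{4}y^{2} - 10y - \tfrac{9}{4} → -9y^{2} - \tfrac{35}{4}y - \tfrac{9}{4}
  leading term y^{2}: subtract (\tfrac{9}{4})·f_1 from -9y^{2} - \tfrac{35}{4}y - \tfrac{9}{4} → \tfrac{5}{2}y
  leading term y: no divisor's leading term divides it; move \tfrac{5}{2}y to the remainder.
  remainder \tfrac{5}{2}x + \tfrac{5}{2}y ≠ 0; add h_4 = \tfrac{5}{2}x + \tfrac{5}{2}y to the basis.

S(f_1,f_3): lcm = xy^{2}. S = \tfrac{13}{4}xy + \tfrac{1}{4}x + 9y^{3} - 12y.
  leading term xy: subtract (\tfrac{13}{8})·f_2 from \tfrac{13}{4}xy + \tfrac{1}{4}x + 9y^{3} - 12y → \tfrac{7}{2}x + 9y^{3} - \tfrac{65}{4}y^{2} - 25y - \tfrac{13}{4}
  leading term x: subtract (\tfrac{7}{5})·h_4 from \tfrac{7}{2}x + 9y^{3} - \tfrac{65}{4}y^{2} - 25y - \tfrac{13}{4} → 9y^{3} - \tfrac{65}{4}y^{2} - \tfrac{57}{2}y - \tfrac{13}{4}
  leading term y^{3}: subtract (-\tfrac{9}{4}y)·f_1 from 9y^{3} - \tfrac{65}{4}y^{2} - \tfrac{57}{2}y - \tfrac{13}{4} → -\tfrac{55}{2}y^{2} - \tfrac{123}{4}y - \tfrac{13}{4}
  leading term y^{2}: subtract (\tfrac{55}{8})·f_1 from -\tfrac{55}{2}y^{2} - \tfrac{123}{4}y - \tfrac{13}{4} → \tfrac{29}{8}y + \tfrac{29}{8}
  leading term y: no divisor's leading term divides it; move \tfrac{29}{8}y to the remainder.
  leading term 1: no divisor's leading term divides it; move \tfrac{29}{8} to the remainder.
  remainder \tfrac{29}{8}y + \tfrac{29}{8} ≠ 0; add h_5 = \tfrac{29}{8}y + \tfrac{29}{8} to the basis.

The other S-polynomials (S(f_2,f_3), S(f_1,h_4), S(f_2,h_4), S(f_3,h_4), S(f_1,h_5), S(f_2,h_5), S(f_3,h_5), S(h_4,h_5)) all reduce to 0 modulo the current basis, so we have a Gröbner basis.
Inter-reduce: drop elements whose leading term is divisible by another's, tail-reduce, and make monic.
Reduced Gröbner basis: {x - 1, y + 1}.

Since the basis is lex-ordered, y + 1 is univariate in y. Its roots are {-1}. Back-substituting each root into the other basis elements fixes the other coordinates.
  y = -1: the earlier basis element becomes x - 1 = 0, giving x = 1 — point (1, -1).
Check: every point annihilates each of the original generators.

{(1, -1)}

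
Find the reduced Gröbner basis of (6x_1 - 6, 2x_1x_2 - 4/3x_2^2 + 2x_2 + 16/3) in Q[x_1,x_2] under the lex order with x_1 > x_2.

f_1 = 6x_1 - 6, LT = x_1.
f_2 = 2x_1x_2 - 4/3x_2^2 + 2x_2 + 16/3, LT = x_1x_2.

S(f_1,f_2): lcm = x_1x_2. S = 2/3x_2^2 - 2x_2 - 8/3.
  leading term x_2^2: no divisor's leading term divides it; move 2/3x_2^2 to the remainder.
  leading term x_2: no divisor's leading term divides it; move -2x_2 to the remainder.
  leading term 1: no divisor's leading term divides it; move -8/3 to the remainder.
  remainder 2/3x_2^2 - 2x_2 - 8/3 ≠ 0; add g_3 = 2/3x_2^2 - 2x_2 - 8/3 to the basis.

S(f_1,g_3): leading monomials are coprime, so the S-polynomial reduces to 0 (Buchberger's first criterion).
S(f_2,g_3): lcm = x_1x_2^2. S = 3x_1x_2 + 4x_1 - 2/3x_2^3 + x_2^2 + 8/3x_2.
  leading term x_1x_2: subtract (1/2x_2)·f_1 from 3x_1x_2 + 4x_1 - 2/3x_2^3 + x_2^2 + 8/3x_2 → 4x_1 - 2/3x_2^3 + x_2^2 + 17/3x_2
  leading term x_1: subtract (2/3)·f_1 from 4x_1 - 2/3x_2^3 + x_2^2 + 17/3x_2 → -2/3x_2^3 + x_2^2 + 17/3x_2 + 4
  leading term x_2^3: subtract (-x_2)·g_3 from -2/3x_2^3 + x_2^2 + 17/3x_2 + 4 → -x_2^2 + 3x_2 + 4
  leading term x_2^2: subtract (-3/2)·g_3 from -x_2^2 + 3x_2 + 4 → 0
  remainder 0.

Every S-polynomial of the final basis reduces to 0, so we have a Gröbner basis.
Inter-reduce: drop elements whose leading term is divisible by another's, tail-reduce, and make monic.

G = {x_1 - 1, x_2^2 - 3x_2 - 4}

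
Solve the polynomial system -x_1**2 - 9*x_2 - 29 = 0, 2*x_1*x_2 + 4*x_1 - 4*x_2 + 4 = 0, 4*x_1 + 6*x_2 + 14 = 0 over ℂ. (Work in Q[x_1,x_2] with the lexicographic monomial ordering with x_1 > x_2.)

Compute a lex Gröbner basis by Buchberger's algorithm.
f_1 = -x_1**2 - 9*x_2 - 29, LT = x_1**2.
f_2 = 2*x_1*x_2 + 4*x_1 - 4*x_2 + 4, LT = x_1*x_2.
f_3 = 4*x_1 + 6*x_2 + 14, LT = x_1.

S(f_1,f_2): lcm = x_1**2*x_2. S = -2*x_1**2 + 2*x_1*x_2 - 2*x_1 + 9*x_2**2 + 29*x_2.
  leading term x_1**2: subtract (2)·f_1 from -2*x_1**2 + 2*x_1*x_2 - 2*x_1 + 9*x_2**2 + 29*x_2 → 2*x_1*x_2 - 2*x_1 + 9*x_2**2 + 47*x_2 + 58
  leading term x_1*x_2: subtract (1)·f_2 from 2*x_1*x_2 - 2*x_1 + 9*x_2**2 + 47*x_2 + 58 → -6*x_1 + 9*x_2**2 + 51*x_2 + 54
  leading term x_1: subtract (-3/2)·f_3 from -6*x_1 + 9*x_2**2 + 51*x_2 + 54 → 9*x_2**2 + 60*x_2 + 75
  leading term x_2**2: no divisor's leading term divides it; move 9*x_2**2 to the remainder.
  leading term x_2: no divisor's leading term divides it; move 60*x_2 to the remainder.
  leading term 1: no divisor's leading term divides it; move 75 to the remainder.
  remainder 9*x_2**2 + 60*x_2 + 75 ≠ 0; add h_4 = 9*x_2**2 + 60*x_2 + 75 to the basis.

S(f_1,f_3): lcm = x_1**2. S = -3/2*x_1*x_2 - 7/2*x_1 + 9*x_2 + 29.
  leading term x_1*x_2: subtract (-3/4)·f_2 from -3/2*x_1*x_2 - 7/2*x_1 + 9*x_2 + 29 → -1/2*x_1 + 6*x_2 + 32
  leading term x_1: subtract (-1/8)·f_3 from -1/2*x_1 + 6*x_2 + 32 → 27/4*x_2 + 135/4
  leading term x_2: no divisor's leading term divides it; move 27/4*x_2 to the remainder.
  leading term 1: no divisor's leading term divides it; move 135/4 to the remainder.
  remainder 27/4*x_2 + 135/4 ≠ 0; add h_5 = 27/4*x_2 + 135/4 to the basis.

The other S-polynomials (S(f_2,f_3), S(f_1,h_4), S(f_2,h_4), S(f_3,h_4), S(f_1,h_5), S(f_2,h_5), S(f_3,h_5), S(h_4,h_5)) all reduce to 0 modulo the current basis, so we have a Gröbner basis.
Inter-reduce: drop elements whose leading term is divisible by another's, tail-reduce, and make monic.
Reduced Gröbner basis: {x_1 - 4, x_2 + 5}.

From the last basis element, x_2 + 5 = 0, so x_2 takes values in {-5}. Each choice, substituted upward through the basis, yields the corresponding point(s) of the solution set.
  x_2 = -5: the earlier basis element becomes x_1 - 4 = 0, giving x_1 = 4 — point (4, -5).
Each listed point satisfies every original equation (direct substitution).
This is the nonlinear analogue of row-reducing a linear system.

{(4, -5)}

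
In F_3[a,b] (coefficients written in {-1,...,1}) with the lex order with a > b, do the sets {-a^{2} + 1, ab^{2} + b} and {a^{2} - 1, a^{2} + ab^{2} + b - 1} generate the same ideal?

Since reduced Gröbner bases are canonical representatives of ideals under a given ordering, it suffices to compute and compare them.
Buchberger on the first generating set:
f_1 = -a^{2} + 1, LT = a^{2}.
f_2 = ab^{2} + b, LT = ab^{2}.

S(f_1,f_2): lcm = a^{2}b^{2}. S = -ab - b^{2}.
  leading term ab: no divisor's leading term divides it; move -ab to the remainder.
  leading term b^{2}: no divisor's leading term divides it; move -b^{2} to the remainder.
  remainder -ab - b^{2} ≠ 0; add g_3 = -ab - b^{2} to the basis.

S(f_2,g_3): lcm = ab^{2}. S = -b^{3} + b.
  leading term b^{3}: no divisor's leading term divides it; move -b^{3} to the remainder.
  leading term b: no divisor's leading term divides it; move b to the remainder.
  remainder -b^{3} + b ≠ 0; add g_4 = -b^{3} + b to the basis.

The other S-polynomials (S(f_1,g_3), S(f_1,g_4), S(f_2,g_4), S(g_3,g_4)) all reduce to 0 modulo the current basis, so we have a Gröbner basis.
Inter-reduce: drop elements whose leading term is divisible by another's, tail-reduce, and make monic.
Reduced Gröbner basis: {a^{2} - 1, ab + b^{2}, b^{3} - b}.

Buchberger on the second generating set:
h_1 = a^{2} - 1, LT = a^{2}.
h_2 = a^{2} + ab^{2} + b - 1, LT = a^{2}.

S(h_1,h_2): lcm = a^{2}. S = -ab^{2} - b.
  leading term ab^{2}: no divisor's leading term divides it; move -ab^{2} to the remainder.
  leading term b: no divisor's leading term divides it; move -b to the remainder.
  remainder -ab^{2} - b ≠ 0; add k_3 = -ab^{2} - b to the basis.

S(h_1,k_3): lcm = a^{2}b^{2}. S = -ab - b^{2}.
  leading term ab: no divisor's leading term divides it; move -ab to the remainder.
  leading term b^{2}: no divisor's leading term divides it; move -b^{2} to the remainder.
  remainder -ab - b^{2} ≠ 0; add k_4 = -ab - b^{2} to the basis.

S(k_3,k_4): lcm = ab^{2}. S = -b^{3} + b.
  leading term b^{3}: no divisor's leading term divides it; move -b^{3} to the remainder.
  leading term b: no divisor's leading term divides it; move b to the remainder.
  remainder -b^{3} + b ≠ 0; add k_5 = -b^{3} + b to the basis.

The other S-polynomials (S(h_2,k_3), S(h_1,k_4), S(h_2,k_4), S(h_1,k_5), S(h_2,k_5), S(k_3,k_5), S(k_4,k_5)) all reduce to 0 modulo the current basis, so we have a Gröbner basis.
Inter-reduce: drop elements whose leading term is divisible by another's, tail-reduce, and make monic.
Reduced Gröbner basis: {a^{2} - 1, ab + b^{2}, b^{3} - b}.

These coincide, so the ideals are equal.

Yes, the ideals are equal.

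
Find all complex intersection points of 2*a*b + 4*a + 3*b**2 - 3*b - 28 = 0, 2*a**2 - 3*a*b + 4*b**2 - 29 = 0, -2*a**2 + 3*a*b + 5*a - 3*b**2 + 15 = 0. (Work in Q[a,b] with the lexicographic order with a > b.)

Compute a lex Gröbner basis by Buchberger's algorithm.
f_1 = 2*a*b + 4*a + 3*b**2 - 3*b - 28, LT = a*b.
f_2 = 2*a**2 - 3*a*b + 4*b**2 - 29, LT = a**2.
f_3 = -2*a**2 + 3*a*b + 5*a - 3*b**2 + 15, LT = a**2.

S(f_1,f_2): lcm = a**2*b. S = 2*a**2 + 3*a*b**2 - 3/2*a*b - 14*a - 2*b**3 + 29/2*b.
  reduce S modulo (f_1, f_2, f_3):
  remainder -5*a - 13/2*b**3 + 29/4*b**2 + 199/4*b - 34 ≠ 0; add h_4 = -5*a - 13/2*b**3 + 29/4*b**2 + 199/4*b - 34 to the basis.

S(f_1,f_3): lcm = a**2*b. S = 2*a**2 + 3*a*b**2 + a*b - 14*a - 3/2*b**3 + 15/2*b.
  reduce S modulo (f_1, f_2, f_3, h_4):
  remainder 7*b**3 - 11*b**2 - 53*b + 69 ≠ 0; add h_5 = 7*b**3 - 11*b**2 - 53*b + 69 to the basis.

S(f_2,f_3): lcm = a**2. S = 5/2*a + 1/2*b**2 - 7.
  reduce S modulo (f_1, f_2, f_3, h_4, h_5):
  remainder -55/56*b**2 + 15/56*b + 225/28 ≠ 0; add h_6 = -55/56*b**2 + 15/56*b + 225/28 to the basis.

S(f_1,h_4): lcm = a*b. S = 2*a - 13/10*b**4 + 29/20*b**3 + 229/20*b**2 - 83/10*b - 14.
  reduce S modulo (f_1, f_2, f_3, h_4, h_5, h_6):
  remainder 31/308*b - 93/308 ≠ 0; add h_7 = 31/308*b - 93/308 to the basis.

The other S-polynomials (S(f_2,h_4), S(f_3,h_4), S(f_1,h_5), S(f_2,h_5), S(f_3,h_5), S(h_4,h_5), S(f_1,h_6), S(f_2,h_6), S(f_3,h_6), S(h_4,h_6), S(h_5,h_6), S(f_1,h_7), S(f_2,h_7), S(f_3,h_7), S(h_4,h_7), S(h_5,h_7), S(h_6,h_7)) all reduce to 0 modulo the current basis, so we have a Gröbner basis.
Inter-reduce: drop elements whose leading term is divisible by another's, tail-reduce, and make monic.
Reduced Gröbner basis: {a - 1, b - 3}.

From the last basis element, b - 3 = 0, so b takes values in {3}. Each choice, substituted upward through the basis, yields the corresponding point(s) of the solution set.
  b = 3: the earlier basis element becomes a - 1 = 0, giving a = 1 — point (1, 3).

{(1, 3)}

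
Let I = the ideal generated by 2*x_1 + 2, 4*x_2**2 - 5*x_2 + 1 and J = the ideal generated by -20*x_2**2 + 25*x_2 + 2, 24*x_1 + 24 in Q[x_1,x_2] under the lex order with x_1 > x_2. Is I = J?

No, the ideals differ.

For a fixed monomial order, each ideal has a unique reduced Gröbner basis; comparing bases decides equality.
Buchberger on the first generating set:
f_1 = 2*x_1 + 2, LT = x_1.
f_2 = 4*x_2**2 - 5*x_2 + 1, LT = x_2**2.

The S-polynomials (S(f_1,f_2)) all reduce to 0 modulo the current basis, so we have a Gröbner basis.
Inter-reduce: drop elements whose leading term is divisible by another's, tail-reduce, and make monic.
Reduced Gröbner basis: {x_1 + 1, x_2**2 - 5/4*x_2 + 1/4}.

Buchberger on the second generating set:
h_1 = -20*x_2**2 + 25*x_2 + 2, LT = x_2**2.
h_2 = 24*x_1 + 24, LT = x_1.

The S-polynomials (S(h_1,h_2)) all reduce to 0 modulo the current basis, so we have a Gröbner basis.
Inter-reduce: drop elements whose leading term is divisible by another's, tail-reduce, and make monic.
Reduced Gröbner basis: {x_1 + 1, x_2**2 - 5/4*x_2 - 1/10}.

Since the reduced bases disagree, the two ideals are not the same.
The choice of monomial ordering does not affect the verdict — as long as both bases are computed under the same ordering, their equality decides ideal equality.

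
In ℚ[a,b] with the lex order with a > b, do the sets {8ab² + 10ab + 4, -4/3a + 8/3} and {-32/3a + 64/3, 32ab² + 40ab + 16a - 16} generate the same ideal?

Yes, the ideals are equal.

Since reduced Gröbner bases are canonical representatives of ideals under a given ordering, it suffices to compute and compare them.
Buchberger on the first generating set:
f_1 = 8ab² + 10ab + 4, LT = ab².
f_2 = -4/3a + 8/3, LT = a.

S(f_1,f_2): lcm = ab². S = 5/4ab + 2b² + ½.
  leading term ab: subtract (-15/16b)·f_2 from 5/4ab + 2b² + ½ → 2b² + 5/2b + ½
  leading term b²: no divisor's leading term divides it; move 2b² to the remainder.
  leading term b: no divisor's leading term divides it; move 5/2b to the remainder.
  leading term 1: no divisor's leading term divides it; move ½ to the remainder.
  remainder 2b² + 5/2b + ½ ≠ 0; add g_3 = 2b² + 5/2b + ½ to the basis.

The other S-polynomials (S(f_1,g_3), S(f_2,g_3)) all reduce to 0 modulo the current basis, so we have a Gröbner basis.
Inter-reduce: drop elements whose leading term is divisible by another's, tail-reduce, and make monic.
Reduced Gröbner basis: {a - 2, b² + 5/4b + ¼}.

Buchberger on the second generating set:
h_1 = -32/3a + 64/3, LT = a.
h_2 = 32ab² + 40ab + 16a - 16, LT = ab².

S(h_1,h_2): lcm = ab². S = -5/4ab - ½a - 2b² + ½.
  leading term ab: subtract (15/128b)·h_1 from -5/4ab - ½a - 2b² + ½ → -½a - 2b² - 5/2b + ½
  leading term a: subtract (3/64)·h_1 from -½a - 2b² - 5/2b + ½ → -2b² - 5/2b - ½
  leading term b²: no divisor's leading term divides it; move -2b² to the remainder.
  leading term b: no divisor's leading term divides it; move -5/2b to the remainder.
  leading term 1: no divisor's leading term divides it; move -½ to the remainder.
  remainder -2b² - 5/2b - ½ ≠ 0; add k_3 = -2b² - 5/2b - ½ to the basis.

The other S-polynomials (S(h_1,k_3), S(h_2,k_3)) all reduce to 0 modulo the current basis, so we have a Gröbner basis.
Inter-reduce: drop elements whose leading term is divisible by another's, tail-reduce, and make monic.
Reduced Gröbner basis: {a - 2, b² + 5/4b + ¼}.

The two bases agree; hence the ideals are identical.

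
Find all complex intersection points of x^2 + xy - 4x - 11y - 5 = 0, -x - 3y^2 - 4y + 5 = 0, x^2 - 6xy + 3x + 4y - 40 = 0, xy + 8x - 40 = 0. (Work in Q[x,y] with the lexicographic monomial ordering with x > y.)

Compute a lex Gröbner basis by Buchberger's algorithm.
f_1 = x^2 + xy - 4x - 11y - 5, LT = x^2.
f_2 = -x - 3y^2 - 4y + 5, LT = x.
f_3 = x^2 - 6xy + 3x + 4y - 40, LT = x^2.
f_4 = xy + 8x - 40, LT = xy.

S(f_1,f_2): lcm = x^2. S = -3xy^2 - 3xy + x - 11y - 5.
  reduce S modulo (f_1, f_2, f_3, f_4):
  remainder 9y^4 + 21y^3 - 6y^2 - 30y ≠ 0; add h_5 = 9y^4 + 21y^3 - 6y^2 - 30y to the basis.

S(f_1,f_3): lcm = x^2. S = 7xy - 7x - 15y + 35.
  reduce S modulo (f_1, f_2, f_3, f_4, h_5):
  remainder -21y^3 - 7y^2 + 48y ≠ 0; add h_6 = -21y^3 - 7y^2 + 48y to the basis.

S(f_1,f_4): lcm = x^2y. S = -8x^2 + xy^2 - 4xy + 40x - 11y^2 - 5y.
  reduce S modulo (f_1, f_2, f_3, f_4, h_5, h_6):
  remainder -45y^2 - 949/7y ≠ 0; add h_7 = -45y^2 - 949/7y to the basis.

S(f_2,f_4): lcm = xy. S = -8x + 3y^3 + 4y^2 - 5y + 40.
  reduce S modulo (f_1, f_2, f_3, f_4, h_5, h_6, h_7):
  remainder -1662/35y ≠ 0; add h_8 = -1662/35y to the basis.

The other S-polynomials (S(f_2,f_3), S(f_3,f_4), S(f_1,h_5), S(f_2,h_5), S(f_3,h_5), S(f_4,h_5), S(f_1,h_6), S(f_2,h_6), S(f_3,h_6), S(f_4,h_6), S(h_5,h_6), S(f_1,h_7), S(f_2,h_7), S(f_3,h_7), S(f_4,h_7), S(h_5,h_7), S(h_6,h_7), S(f_1,h_8), S(f_2,h_8), S(f_3,h_8), S(f_4,h_8), S(h_5,h_8), S(h_6,h_8), S(h_7,h_8)) all reduce to 0 modulo the current basis, so we have a Gröbner basis.
Inter-reduce: drop elements whose leading term is divisible by another's, tail-reduce, and make monic.
Reduced Gröbner basis: {x - 5, y}.

Elimination: the polynomial y lies in the elimination ideal for y, so y ∈ {0}. For each such y, the remaining basis elements (now univariate) give the rest of the solution.
  y = 0: the earlier basis element becomes x - 5 = 0, giving x = 5 — point (5, 0).
Zero-dimensionality of the ideal guarantees finitely many solutions over ℂ.

{(5, 0)}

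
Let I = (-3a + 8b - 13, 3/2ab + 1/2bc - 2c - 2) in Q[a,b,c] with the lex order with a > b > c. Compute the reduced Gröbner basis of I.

G = {a - 8/3b + 13/3, b^2 + 1/8bc - 13/8b - 1/2c - 1/2}

f_1 = -3a + 8b - 13, LT = a.
f_2 = 3/2ab + 1/2bc - 2c - 2, LT = ab.

S(f_1,f_2): lcm = ab. S = -8/3b^2 - 1/3bc + 13/3b + 4/3c + 4/3.
  reduce S modulo (f_1, f_2):
  remainder -8/3b^2 - 1/3bc + 13/3b + 4/3c + 4/3 ≠ 0; add g_3 = -8/3b^2 - 1/3bc + 13/3b + 4/3c + 4/3 to the basis.

The other S-polynomials (S(f_1,g_3), S(f_2,g_3)) all reduce to 0 modulo the current basis, so we have a Gröbner basis.
Inter-reduce: drop elements whose leading term is divisible by another's, tail-reduce, and make monic.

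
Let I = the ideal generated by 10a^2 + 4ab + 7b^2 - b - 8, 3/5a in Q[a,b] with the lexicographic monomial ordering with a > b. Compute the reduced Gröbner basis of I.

G = {a, b^2 - 1/7b - 8/7}

f_1 = 10a^2 + 4ab + 7b^2 - b - 8, LT = a^2.
f_2 = 3/5a, LT = a.

S(f_1,f_2): lcm = a^2. S = 2/5ab + 7/10b^2 - 1/10b - 4/5.
  leading term ab: subtract (2/3b)·f_2 from 2/5ab + 7/10b^2 - 1/10b - 4/5 → 7/10b^2 - 1/10b - 4/5
  leading term b^2: no divisor's leading term divides it; move 7/10b^2 to the remainder.
  leading term b: no divisor's leading term divides it; move -1/10b to the remainder.
  leading term 1: no divisor's leading term divides it; move -4/5 to the remainder.
  remainder 7/10b^2 - 1/10b - 4/5 ≠ 0; add g_3 = 7/10b^2 - 1/10b - 4/5 to the basis.

S(f_1,g_3): leading monomials are coprime, so the S-polynomial reduces to 0 (Buchberger's first criterion).
S(f_2,g_3): leading monomials are coprime, so the S-polynomial reduces to 0 (Buchberger's first criterion).
Every S-polynomial of the final basis reduces to 0, so we have a Gröbner basis.
Inter-reduce: drop elements whose leading term is divisible by another's, tail-reduce, and make monic.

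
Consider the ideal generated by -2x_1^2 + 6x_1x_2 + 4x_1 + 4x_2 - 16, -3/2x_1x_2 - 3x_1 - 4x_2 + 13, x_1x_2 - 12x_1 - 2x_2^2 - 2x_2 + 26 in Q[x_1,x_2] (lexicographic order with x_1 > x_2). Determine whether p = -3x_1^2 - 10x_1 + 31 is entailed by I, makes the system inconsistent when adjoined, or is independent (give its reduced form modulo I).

Adjoining -3x_1^2 - 10x_1 + 31 makes the ideal the whole ring: the system is inconsistent.

First compute the reduced Gröbner basis of I by Buchberger's algorithm.
f_1 = -2x_1^2 + 6x_1x_2 + 4x_1 + 4x_2 - 16, LT = x_1^2.
f_2 = -3/2x_1x_2 - 3x_1 - 4x_2 + 13, LT = x_1x_2.
f_3 = x_1x_2 - 12x_1 - 2x_2^2 - 2x_2 + 26, LT = x_1x_2.

S(f_1,f_2): lcm = x_1^2x_2. S = -2x_1^2 - 3x_1x_2^2 - 14/3x_1x_2 + 26/3x_1 - 2x_2^2 + 8x_2.
  leading term x_1^2: subtract (1)·f_1 from -2x_1^2 - 3x_1x_2^2 - 14/3x_1x_2 + 26/3x_1 - 2x_2^2 + 8x_2 → -3x_1x_2^2 - 32/3x_1x_2 + 14/3x_1 - 2x_2^2 + 4x_2 + 16
  leading term x_1x_2^2: subtract (2x_2)·f_2 from -3x_1x_2^2 - 32/3x_1x_2 + 14/3x_1 - 2x_2^2 + 4x_2 + 16 → -14/3x_1x_2 + 14/3x_1 + 6x_2^2 - 22x_2 + 16
  leading term x_1x_2: subtract (28/9)·f_2 from -14/3x_1x_2 + 14/3x_1 + 6x_2^2 - 22x_2 + 16 → 14x_1 + 6x_2^2 - 86/9x_2 - 220/9
  leading term x_1: no divisor's leading term divides it; move 14x_1 to the remainder.
  leading term x_2^2: no divisor's leading term divides it; move 6x_2^2 to the remainder.
  leading term x_2: no divisor's leading term divides it; move -86/9x_2 to the remainder.
  leading term 1: no divisor's leading term divides it; move -220/9 to the remainder.
  remainder 14x_1 + 6x_2^2 - 86/9x_2 - 220/9 ≠ 0; add h_4 = 14x_1 + 6x_2^2 - 86/9x_2 - 220/9 to the basis.

S(f_1,f_3): lcm = x_1^2x_2. S = 12x_1^2 - x_1x_2^2 - 26x_1 - 2x_2^2 + 8x_2.
  leading term x_1^2: subtract (-6)·f_1 from 12x_1^2 - x_1x_2^2 - 26x_1 - 2x_2^2 + 8x_2 → -x_1x_2^2 + 36x_1x_2 - 2x_1 - 2x_2^2 + 32x_2 - 96
  leading term x_1x_2^2: subtract (2/3x_2)·f_2 from -x_1x_2^2 + 36x_1x_2 - 2x_1 - 2x_2^2 + 32x_2 - 96 → 38x_1x_2 - 2x_1 + 2/3x_2^2 + 70/3x_2 - 96
  leading term x_1x_2: subtract (-76/3)·f_2 from 38x_1x_2 - 2x_1 + 2/3x_2^2 + 70/3x_2 - 96 → -78x_1 + 2/3x_2^2 - 78x_2 + 700/3
  leading term x_1: subtract (-39/7)·h_4 from -78x_1 + 2/3x_2^2 - 78x_2 + 700/3 → 716/21x_2^2 - 2756/21x_2 + 680/7
  leading term x_2^2: no divisor's leading term divides it; move 716/21x_2^2 to the remainder.
  leading term x_2: no divisor's leading term divides it; move -2756/21x_2 to the remainder.
  leading term 1: no divisor's leading term divides it; move 680/7 to the remainder.
  remainder 716/21x_2^2 - 2756/21x_2 + 680/7 ≠ 0; add h_5 = 716/21x_2^2 - 2756/21x_2 + 680/7 to the basis.

S(f_2,f_3): lcm = x_1x_2. S = 14x_1 + 2x_2^2 + 14/3x_2 - 104/3.
  leading term x_1: subtract (1)·h_4 from 14x_1 + 2x_2^2 + 14/3x_2 - 104/3 → -4x_2^2 + 128/9x_2 - 92/9
  leading term x_2^2: subtract (-21/179)·h_5 from -4x_2^2 + 128/9x_2 - 92/9 → -1892/1611x_2 + 1892/1611
  leading term x_2: no divisor's leading term divides it; move -1892/1611x_2 to the remainder.
  leading term 1: no divisor's leading term divides it; move 1892/1611 to the remainder.
  remainder -1892/1611x_2 + 1892/1611 ≠ 0; add h_6 = -1892/1611x_2 + 1892/1611 to the basis.

The other S-polynomials (S(f_1,h_4), S(f_2,h_4), S(f_3,h_4), S(f_1,h_5), S(f_2,h_5), S(f_3,h_5), S(h_4,h_5), S(f_1,h_6), S(f_2,h_6), S(f_3,h_6), S(h_4,h_6), S(h_5,h_6)) all reduce to 0 modulo the current basis, so we have a Gröbner basis.
Inter-reduce: drop elements whose leading term is divisible by another's, tail-reduce, and make monic.
Reduced Gröbner basis: {x_1 - 2, x_2 - 1}.
Label its elements g_1 = x_1 - 2, g_2 = x_2 - 1.

Reduce p = -3x_1^2 - 10x_1 + 31 modulo G:
  leading term x_1^2: subtract (-3x_1)·g_1 from -3x_1^2 - 10x_1 + 31 → -16x_1 + 31
  leading term x_1: subtract (-16)·g_1 from -16x_1 + 31 → -1
  leading term 1: no divisor's leading term divides it; move -1 to the remainder.
  normal form = -1.
The normal form is nonzero, so p ∉ I. Since p minus its normal form lies in I, I + (p) = I + (r) where r = -1; decide whether this ideal is the whole ring.
Here r = -1 is a nonzero constant, hence a unit: 1 ∈ I + (p), the Gröbner basis of I + (p) is {1}, and the enlarged system has no common solution — adjoining p is inconsistent.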